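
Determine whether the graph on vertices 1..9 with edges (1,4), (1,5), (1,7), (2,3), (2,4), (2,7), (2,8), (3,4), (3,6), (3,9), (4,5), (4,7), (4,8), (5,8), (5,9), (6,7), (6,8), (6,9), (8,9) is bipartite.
No (odd cycle of length 3: 7 -> 1 -> 4 -> 7)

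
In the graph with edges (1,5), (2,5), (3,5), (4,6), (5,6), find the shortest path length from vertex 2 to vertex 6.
2 (path: 2 -> 5 -> 6, 2 edges)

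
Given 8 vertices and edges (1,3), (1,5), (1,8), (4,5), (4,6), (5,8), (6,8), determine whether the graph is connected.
No, it has 3 components: {1, 3, 4, 5, 6, 8}, {2}, {7}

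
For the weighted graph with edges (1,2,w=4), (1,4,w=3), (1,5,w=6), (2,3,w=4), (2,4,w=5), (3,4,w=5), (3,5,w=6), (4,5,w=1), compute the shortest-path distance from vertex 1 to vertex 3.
8 (path: 1 -> 2 -> 3; weights 4 + 4 = 8)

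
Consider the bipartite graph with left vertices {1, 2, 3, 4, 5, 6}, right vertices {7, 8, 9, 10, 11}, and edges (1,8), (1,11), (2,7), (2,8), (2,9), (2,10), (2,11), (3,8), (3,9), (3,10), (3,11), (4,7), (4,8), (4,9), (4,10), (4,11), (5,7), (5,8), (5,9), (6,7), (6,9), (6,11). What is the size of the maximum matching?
5 (matching: (1,11), (2,10), (3,9), (4,8), (5,7); upper bound min(|L|,|R|) = min(6,5) = 5)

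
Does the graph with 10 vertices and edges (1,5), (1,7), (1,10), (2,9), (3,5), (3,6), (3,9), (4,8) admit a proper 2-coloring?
Yes. Partition: {1, 2, 3, 4}, {5, 6, 7, 8, 9, 10}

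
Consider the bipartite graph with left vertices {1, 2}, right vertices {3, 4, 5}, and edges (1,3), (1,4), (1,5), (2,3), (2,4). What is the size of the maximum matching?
2 (matching: (1,5), (2,4); upper bound min(|L|,|R|) = min(2,3) = 2)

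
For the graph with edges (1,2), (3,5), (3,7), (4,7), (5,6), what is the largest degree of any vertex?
2 (attained at vertices 3, 5, 7)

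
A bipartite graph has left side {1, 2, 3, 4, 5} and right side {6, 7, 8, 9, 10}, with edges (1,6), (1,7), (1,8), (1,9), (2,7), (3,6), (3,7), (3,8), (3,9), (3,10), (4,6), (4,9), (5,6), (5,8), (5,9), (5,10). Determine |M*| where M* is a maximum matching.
5 (matching: (1,9), (2,7), (3,10), (4,6), (5,8); upper bound min(|L|,|R|) = min(5,5) = 5)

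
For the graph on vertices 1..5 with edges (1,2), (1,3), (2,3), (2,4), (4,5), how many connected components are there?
1 (components: {1, 2, 3, 4, 5})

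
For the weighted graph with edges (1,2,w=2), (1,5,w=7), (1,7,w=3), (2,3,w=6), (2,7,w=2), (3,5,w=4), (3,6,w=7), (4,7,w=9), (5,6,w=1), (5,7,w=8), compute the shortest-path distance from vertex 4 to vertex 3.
17 (path: 4 -> 7 -> 2 -> 3; weights 9 + 2 + 6 = 17)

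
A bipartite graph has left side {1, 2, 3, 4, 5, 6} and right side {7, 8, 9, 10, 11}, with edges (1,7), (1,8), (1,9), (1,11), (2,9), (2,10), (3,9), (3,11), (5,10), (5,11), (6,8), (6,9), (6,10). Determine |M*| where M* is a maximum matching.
5 (matching: (1,7), (2,10), (3,9), (5,11), (6,8); upper bound min(|L|,|R|) = min(6,5) = 5)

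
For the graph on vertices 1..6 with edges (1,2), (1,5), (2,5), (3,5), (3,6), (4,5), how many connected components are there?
1 (components: {1, 2, 3, 4, 5, 6})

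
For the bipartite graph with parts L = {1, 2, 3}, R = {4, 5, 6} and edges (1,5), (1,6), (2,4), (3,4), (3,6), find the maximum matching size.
3 (matching: (1,5), (2,4), (3,6); upper bound min(|L|,|R|) = min(3,3) = 3)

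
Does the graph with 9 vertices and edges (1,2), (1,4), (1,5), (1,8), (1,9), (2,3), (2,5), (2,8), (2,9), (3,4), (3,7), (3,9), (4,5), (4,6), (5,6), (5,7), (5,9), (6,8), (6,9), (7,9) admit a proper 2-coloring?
No (odd cycle of length 3: 2 -> 1 -> 9 -> 2)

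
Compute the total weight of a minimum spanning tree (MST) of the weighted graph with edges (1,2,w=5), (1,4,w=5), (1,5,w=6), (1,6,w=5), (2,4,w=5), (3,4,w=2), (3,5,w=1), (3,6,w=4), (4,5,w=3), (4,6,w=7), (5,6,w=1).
14 (MST edges: (1,2,w=5), (1,6,w=5), (3,4,w=2), (3,5,w=1), (5,6,w=1); sum of weights 5 + 5 + 2 + 1 + 1 = 14)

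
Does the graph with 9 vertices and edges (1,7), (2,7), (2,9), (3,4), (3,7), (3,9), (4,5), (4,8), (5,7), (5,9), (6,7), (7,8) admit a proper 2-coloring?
Yes. Partition: {1, 2, 3, 5, 6, 8}, {4, 7, 9}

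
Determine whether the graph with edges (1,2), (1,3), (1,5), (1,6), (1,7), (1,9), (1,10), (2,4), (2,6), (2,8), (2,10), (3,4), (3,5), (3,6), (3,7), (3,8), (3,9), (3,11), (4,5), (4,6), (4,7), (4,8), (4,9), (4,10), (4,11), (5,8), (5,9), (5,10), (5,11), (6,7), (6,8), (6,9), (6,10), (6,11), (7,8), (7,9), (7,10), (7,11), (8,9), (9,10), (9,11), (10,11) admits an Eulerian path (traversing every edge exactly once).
No (8 vertices have odd degree: {1, 2, 4, 5, 6, 8, 9, 11}; Eulerian path requires 0 or 2)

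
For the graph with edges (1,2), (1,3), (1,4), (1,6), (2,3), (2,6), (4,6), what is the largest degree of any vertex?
4 (attained at vertex 1)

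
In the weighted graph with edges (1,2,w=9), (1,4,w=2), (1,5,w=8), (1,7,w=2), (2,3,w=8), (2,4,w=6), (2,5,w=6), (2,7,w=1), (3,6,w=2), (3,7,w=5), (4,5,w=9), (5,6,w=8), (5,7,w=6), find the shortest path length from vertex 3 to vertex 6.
2 (path: 3 -> 6; weights 2 = 2)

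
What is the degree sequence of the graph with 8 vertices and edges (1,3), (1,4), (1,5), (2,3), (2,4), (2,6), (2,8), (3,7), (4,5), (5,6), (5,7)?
[4, 4, 3, 3, 3, 2, 2, 1] (degrees: deg(1)=3, deg(2)=4, deg(3)=3, deg(4)=3, deg(5)=4, deg(6)=2, deg(7)=2, deg(8)=1)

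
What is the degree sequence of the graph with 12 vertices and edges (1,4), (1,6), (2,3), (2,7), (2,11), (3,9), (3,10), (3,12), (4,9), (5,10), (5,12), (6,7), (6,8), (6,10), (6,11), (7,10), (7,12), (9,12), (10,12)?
[5, 5, 5, 4, 4, 3, 3, 2, 2, 2, 2, 1] (degrees: deg(1)=2, deg(2)=3, deg(3)=4, deg(4)=2, deg(5)=2, deg(6)=5, deg(7)=4, deg(8)=1, deg(9)=3, deg(10)=5, deg(11)=2, deg(12)=5)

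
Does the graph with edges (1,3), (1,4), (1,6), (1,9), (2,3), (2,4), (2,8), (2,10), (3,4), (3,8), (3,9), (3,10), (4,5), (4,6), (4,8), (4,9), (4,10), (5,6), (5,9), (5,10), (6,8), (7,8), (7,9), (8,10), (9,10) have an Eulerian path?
Yes — and in fact it has an Eulerian circuit (the graph is connected and all 10 vertices have even degree)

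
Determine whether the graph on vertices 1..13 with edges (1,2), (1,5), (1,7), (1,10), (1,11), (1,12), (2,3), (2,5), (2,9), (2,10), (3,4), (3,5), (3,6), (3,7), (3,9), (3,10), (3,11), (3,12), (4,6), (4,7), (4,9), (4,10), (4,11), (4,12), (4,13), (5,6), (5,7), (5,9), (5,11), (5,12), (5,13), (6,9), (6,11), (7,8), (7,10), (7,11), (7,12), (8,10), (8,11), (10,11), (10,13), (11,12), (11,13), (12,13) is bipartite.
No (odd cycle of length 3: 2 -> 1 -> 5 -> 2)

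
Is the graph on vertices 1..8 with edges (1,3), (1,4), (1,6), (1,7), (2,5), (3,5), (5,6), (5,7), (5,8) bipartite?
Yes. Partition: {1, 5}, {2, 3, 4, 6, 7, 8}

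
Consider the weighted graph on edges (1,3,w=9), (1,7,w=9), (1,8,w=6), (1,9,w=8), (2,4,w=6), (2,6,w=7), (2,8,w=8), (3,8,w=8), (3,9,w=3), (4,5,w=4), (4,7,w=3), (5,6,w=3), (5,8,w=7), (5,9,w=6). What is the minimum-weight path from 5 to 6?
3 (path: 5 -> 6; weights 3 = 3)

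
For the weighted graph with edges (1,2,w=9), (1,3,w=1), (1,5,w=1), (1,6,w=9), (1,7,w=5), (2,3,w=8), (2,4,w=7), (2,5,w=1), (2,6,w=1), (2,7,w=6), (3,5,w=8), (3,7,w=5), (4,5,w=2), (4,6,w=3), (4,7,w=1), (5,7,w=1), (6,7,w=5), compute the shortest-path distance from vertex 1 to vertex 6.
3 (path: 1 -> 5 -> 2 -> 6; weights 1 + 1 + 1 = 3)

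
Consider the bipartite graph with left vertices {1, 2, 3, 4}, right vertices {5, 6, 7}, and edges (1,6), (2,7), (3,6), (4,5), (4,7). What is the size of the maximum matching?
3 (matching: (1,6), (2,7), (4,5); upper bound min(|L|,|R|) = min(4,3) = 3)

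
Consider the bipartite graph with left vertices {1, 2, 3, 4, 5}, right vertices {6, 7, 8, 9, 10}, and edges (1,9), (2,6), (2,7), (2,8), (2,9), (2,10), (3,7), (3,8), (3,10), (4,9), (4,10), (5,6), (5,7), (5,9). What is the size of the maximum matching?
5 (matching: (1,9), (2,6), (3,8), (4,10), (5,7); upper bound min(|L|,|R|) = min(5,5) = 5)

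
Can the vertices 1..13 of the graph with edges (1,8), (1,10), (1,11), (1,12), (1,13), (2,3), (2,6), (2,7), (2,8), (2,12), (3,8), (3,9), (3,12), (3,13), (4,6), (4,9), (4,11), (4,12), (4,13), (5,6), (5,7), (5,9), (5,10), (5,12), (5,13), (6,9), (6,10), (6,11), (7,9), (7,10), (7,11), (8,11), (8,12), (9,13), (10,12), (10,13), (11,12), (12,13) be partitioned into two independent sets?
No (odd cycle of length 3: 10 -> 1 -> 12 -> 10)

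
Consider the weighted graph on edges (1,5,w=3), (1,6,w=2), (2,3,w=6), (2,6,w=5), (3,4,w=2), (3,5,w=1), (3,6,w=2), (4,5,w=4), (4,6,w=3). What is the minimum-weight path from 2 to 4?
8 (path: 2 -> 3 -> 4; weights 6 + 2 = 8)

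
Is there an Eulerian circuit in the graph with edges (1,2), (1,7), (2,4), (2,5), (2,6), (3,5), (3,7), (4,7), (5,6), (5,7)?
Yes (the graph is connected and all 7 vertices have even degree)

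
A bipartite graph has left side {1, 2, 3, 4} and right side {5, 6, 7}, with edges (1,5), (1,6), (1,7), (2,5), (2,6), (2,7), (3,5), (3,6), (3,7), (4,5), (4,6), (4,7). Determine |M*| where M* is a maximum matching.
3 (matching: (1,7), (2,6), (3,5); upper bound min(|L|,|R|) = min(4,3) = 3)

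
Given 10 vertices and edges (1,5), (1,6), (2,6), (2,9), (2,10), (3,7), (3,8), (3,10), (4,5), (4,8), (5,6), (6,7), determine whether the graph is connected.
Yes (BFS from 1 visits [1, 5, 6, 4, 2, 7, 8, 9, 10, 3] — all 10 vertices reached)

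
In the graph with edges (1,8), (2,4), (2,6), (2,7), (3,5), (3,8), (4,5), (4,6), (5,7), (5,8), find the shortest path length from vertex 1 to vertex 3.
2 (path: 1 -> 8 -> 3, 2 edges)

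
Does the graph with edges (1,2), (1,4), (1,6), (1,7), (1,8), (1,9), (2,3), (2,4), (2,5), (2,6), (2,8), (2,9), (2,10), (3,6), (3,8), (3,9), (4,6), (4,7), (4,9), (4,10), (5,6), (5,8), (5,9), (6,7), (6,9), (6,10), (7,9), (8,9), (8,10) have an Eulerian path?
Yes — and in fact it has an Eulerian circuit (the graph is connected and all 10 vertices have even degree)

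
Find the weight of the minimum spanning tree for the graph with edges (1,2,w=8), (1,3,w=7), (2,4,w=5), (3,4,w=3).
15 (MST edges: (1,3,w=7), (2,4,w=5), (3,4,w=3); sum of weights 7 + 5 + 3 = 15)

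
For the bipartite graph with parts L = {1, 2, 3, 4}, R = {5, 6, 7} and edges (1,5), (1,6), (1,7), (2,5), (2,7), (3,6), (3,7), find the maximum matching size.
3 (matching: (1,7), (2,5), (3,6); upper bound min(|L|,|R|) = min(4,3) = 3)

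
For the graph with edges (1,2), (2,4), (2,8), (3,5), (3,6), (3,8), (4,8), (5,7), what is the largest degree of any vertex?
3 (attained at vertices 2, 3, 8)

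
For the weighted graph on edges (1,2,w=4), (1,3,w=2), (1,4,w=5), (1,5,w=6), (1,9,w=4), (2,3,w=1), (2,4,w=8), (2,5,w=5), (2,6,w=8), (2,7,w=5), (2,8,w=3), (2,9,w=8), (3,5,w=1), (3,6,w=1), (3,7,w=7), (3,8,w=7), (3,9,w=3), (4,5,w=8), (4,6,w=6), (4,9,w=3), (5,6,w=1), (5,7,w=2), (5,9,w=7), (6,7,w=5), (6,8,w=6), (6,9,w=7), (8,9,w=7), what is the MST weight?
16 (MST edges: (1,3,w=2), (2,3,w=1), (2,8,w=3), (3,5,w=1), (3,6,w=1), (3,9,w=3), (4,9,w=3), (5,7,w=2); sum of weights 2 + 1 + 3 + 1 + 1 + 3 + 3 + 2 = 16)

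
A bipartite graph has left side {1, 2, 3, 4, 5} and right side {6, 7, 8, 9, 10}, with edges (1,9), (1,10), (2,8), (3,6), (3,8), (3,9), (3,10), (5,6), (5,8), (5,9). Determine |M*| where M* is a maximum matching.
4 (matching: (1,10), (2,8), (3,9), (5,6); upper bound min(|L|,|R|) = min(5,5) = 5)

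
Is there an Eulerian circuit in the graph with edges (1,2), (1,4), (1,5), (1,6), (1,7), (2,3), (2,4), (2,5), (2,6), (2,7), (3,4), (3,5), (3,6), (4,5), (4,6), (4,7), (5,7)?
No (2 vertices have odd degree: {1, 5}; Eulerian circuit requires 0)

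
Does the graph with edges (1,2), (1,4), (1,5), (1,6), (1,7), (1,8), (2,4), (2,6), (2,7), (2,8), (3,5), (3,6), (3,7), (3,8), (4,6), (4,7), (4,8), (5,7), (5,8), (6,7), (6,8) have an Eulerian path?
Yes (the graph is connected and exactly 2 vertices have odd degree: {2, 4}; any Eulerian path must start and end at those)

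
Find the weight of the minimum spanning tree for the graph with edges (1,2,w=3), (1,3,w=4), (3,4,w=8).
15 (MST edges: (1,2,w=3), (1,3,w=4), (3,4,w=8); sum of weights 3 + 4 + 8 = 15)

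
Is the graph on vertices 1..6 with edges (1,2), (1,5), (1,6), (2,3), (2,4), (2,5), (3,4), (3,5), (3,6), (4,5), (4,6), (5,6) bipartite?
No (odd cycle of length 3: 2 -> 1 -> 5 -> 2)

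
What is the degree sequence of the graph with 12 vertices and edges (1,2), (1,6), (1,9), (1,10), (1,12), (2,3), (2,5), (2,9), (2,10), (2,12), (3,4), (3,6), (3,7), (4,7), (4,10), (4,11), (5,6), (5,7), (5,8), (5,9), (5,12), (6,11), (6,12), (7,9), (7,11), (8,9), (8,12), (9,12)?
[6, 6, 6, 6, 5, 5, 5, 4, 4, 3, 3, 3] (degrees: deg(1)=5, deg(2)=6, deg(3)=4, deg(4)=4, deg(5)=6, deg(6)=5, deg(7)=5, deg(8)=3, deg(9)=6, deg(10)=3, deg(11)=3, deg(12)=6)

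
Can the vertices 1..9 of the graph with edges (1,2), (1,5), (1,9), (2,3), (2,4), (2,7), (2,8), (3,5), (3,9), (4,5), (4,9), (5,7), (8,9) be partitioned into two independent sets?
Yes. Partition: {1, 3, 4, 6, 7, 8}, {2, 5, 9}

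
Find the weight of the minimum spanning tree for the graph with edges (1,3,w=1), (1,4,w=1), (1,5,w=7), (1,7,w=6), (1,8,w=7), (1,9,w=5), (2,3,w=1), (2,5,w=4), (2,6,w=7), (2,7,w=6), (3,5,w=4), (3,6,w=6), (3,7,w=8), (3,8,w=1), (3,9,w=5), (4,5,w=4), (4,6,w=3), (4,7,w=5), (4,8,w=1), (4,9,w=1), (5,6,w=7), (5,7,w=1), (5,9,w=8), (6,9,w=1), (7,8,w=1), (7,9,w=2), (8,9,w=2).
8 (MST edges: (1,3,w=1), (1,4,w=1), (2,3,w=1), (3,8,w=1), (4,9,w=1), (5,7,w=1), (6,9,w=1), (7,8,w=1); sum of weights 1 + 1 + 1 + 1 + 1 + 1 + 1 + 1 = 8)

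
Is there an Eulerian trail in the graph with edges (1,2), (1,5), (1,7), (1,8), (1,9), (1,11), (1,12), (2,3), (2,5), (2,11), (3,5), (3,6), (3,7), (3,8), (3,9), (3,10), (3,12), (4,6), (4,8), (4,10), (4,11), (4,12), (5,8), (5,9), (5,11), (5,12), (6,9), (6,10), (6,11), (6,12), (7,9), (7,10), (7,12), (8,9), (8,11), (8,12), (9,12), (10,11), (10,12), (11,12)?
No (6 vertices have odd degree: {1, 4, 5, 7, 8, 9}; Eulerian path requires 0 or 2)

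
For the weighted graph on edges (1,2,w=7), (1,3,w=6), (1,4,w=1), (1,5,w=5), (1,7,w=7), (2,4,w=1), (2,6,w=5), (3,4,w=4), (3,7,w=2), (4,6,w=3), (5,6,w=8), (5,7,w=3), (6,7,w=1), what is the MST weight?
11 (MST edges: (1,4,w=1), (2,4,w=1), (3,7,w=2), (4,6,w=3), (5,7,w=3), (6,7,w=1); sum of weights 1 + 1 + 2 + 3 + 3 + 1 = 11)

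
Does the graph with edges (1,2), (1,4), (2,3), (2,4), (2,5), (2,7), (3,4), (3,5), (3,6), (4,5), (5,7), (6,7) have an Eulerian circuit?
No (2 vertices have odd degree: {2, 7}; Eulerian circuit requires 0)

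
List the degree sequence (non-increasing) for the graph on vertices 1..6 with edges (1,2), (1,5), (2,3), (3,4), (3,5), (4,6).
[3, 2, 2, 2, 2, 1] (degrees: deg(1)=2, deg(2)=2, deg(3)=3, deg(4)=2, deg(5)=2, deg(6)=1)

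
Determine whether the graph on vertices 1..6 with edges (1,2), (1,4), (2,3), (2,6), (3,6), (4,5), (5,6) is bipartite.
No (odd cycle of length 5: 5 -> 4 -> 1 -> 2 -> 6 -> 5)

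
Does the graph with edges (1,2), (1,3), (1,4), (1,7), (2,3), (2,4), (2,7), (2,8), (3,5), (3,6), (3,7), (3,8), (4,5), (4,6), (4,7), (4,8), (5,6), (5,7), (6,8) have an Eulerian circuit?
No (2 vertices have odd degree: {2, 7}; Eulerian circuit requires 0)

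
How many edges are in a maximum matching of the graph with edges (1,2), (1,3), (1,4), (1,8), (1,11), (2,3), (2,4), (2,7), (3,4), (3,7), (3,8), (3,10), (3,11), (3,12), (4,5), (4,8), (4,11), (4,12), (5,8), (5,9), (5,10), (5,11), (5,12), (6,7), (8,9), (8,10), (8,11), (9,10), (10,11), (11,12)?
6 (matching: (1,3), (2,4), (5,8), (6,7), (9,10), (11,12); upper bound floor(n/2) = floor(12/2) = 6)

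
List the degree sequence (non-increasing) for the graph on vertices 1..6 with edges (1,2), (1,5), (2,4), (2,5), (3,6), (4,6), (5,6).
[3, 3, 3, 2, 2, 1] (degrees: deg(1)=2, deg(2)=3, deg(3)=1, deg(4)=2, deg(5)=3, deg(6)=3)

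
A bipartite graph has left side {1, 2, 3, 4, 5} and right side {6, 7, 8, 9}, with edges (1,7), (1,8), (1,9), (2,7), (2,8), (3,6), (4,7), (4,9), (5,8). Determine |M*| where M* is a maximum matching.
4 (matching: (1,9), (2,8), (3,6), (4,7); upper bound min(|L|,|R|) = min(5,4) = 4)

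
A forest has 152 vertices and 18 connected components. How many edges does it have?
134 (Each of the 18 component trees on V_i vertices has V_i - 1 edges; summing gives V - C = 152 - 18 = 134)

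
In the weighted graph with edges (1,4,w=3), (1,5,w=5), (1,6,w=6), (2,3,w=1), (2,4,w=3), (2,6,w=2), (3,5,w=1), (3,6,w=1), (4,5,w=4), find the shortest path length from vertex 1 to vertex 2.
6 (path: 1 -> 4 -> 2; weights 3 + 3 = 6)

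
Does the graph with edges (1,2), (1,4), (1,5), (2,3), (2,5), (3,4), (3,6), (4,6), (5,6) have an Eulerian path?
No (6 vertices have odd degree: {1, 2, 3, 4, 5, 6}; Eulerian path requires 0 or 2)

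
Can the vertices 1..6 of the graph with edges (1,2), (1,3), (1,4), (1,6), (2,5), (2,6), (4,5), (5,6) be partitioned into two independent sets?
No (odd cycle of length 3: 6 -> 1 -> 2 -> 6)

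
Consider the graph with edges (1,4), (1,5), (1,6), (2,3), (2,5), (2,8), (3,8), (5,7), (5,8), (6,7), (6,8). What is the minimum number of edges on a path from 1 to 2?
2 (path: 1 -> 5 -> 2, 2 edges)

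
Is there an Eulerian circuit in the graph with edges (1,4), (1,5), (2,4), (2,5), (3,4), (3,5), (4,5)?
Yes (the graph is connected and all 5 vertices have even degree)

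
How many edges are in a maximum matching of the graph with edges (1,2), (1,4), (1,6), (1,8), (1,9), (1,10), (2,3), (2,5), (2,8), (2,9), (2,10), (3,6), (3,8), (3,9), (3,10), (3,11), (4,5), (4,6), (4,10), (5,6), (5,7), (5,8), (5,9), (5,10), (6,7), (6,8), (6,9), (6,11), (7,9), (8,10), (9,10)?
5 (matching: (1,4), (3,11), (5,8), (6,7), (9,10); upper bound floor(n/2) = floor(11/2) = 5)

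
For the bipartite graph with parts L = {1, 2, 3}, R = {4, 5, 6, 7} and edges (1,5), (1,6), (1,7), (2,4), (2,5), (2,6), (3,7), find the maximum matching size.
3 (matching: (1,5), (2,6), (3,7); upper bound min(|L|,|R|) = min(3,4) = 3)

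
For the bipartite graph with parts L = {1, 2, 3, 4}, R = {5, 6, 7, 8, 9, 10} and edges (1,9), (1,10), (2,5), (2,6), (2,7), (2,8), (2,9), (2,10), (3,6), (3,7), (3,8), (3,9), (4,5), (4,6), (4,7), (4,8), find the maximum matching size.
4 (matching: (1,10), (2,9), (3,8), (4,7); upper bound min(|L|,|R|) = min(4,6) = 4)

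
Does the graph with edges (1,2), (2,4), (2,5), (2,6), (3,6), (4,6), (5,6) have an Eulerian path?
Yes (the graph is connected and exactly 2 vertices have odd degree: {1, 3}; any Eulerian path must start and end at those)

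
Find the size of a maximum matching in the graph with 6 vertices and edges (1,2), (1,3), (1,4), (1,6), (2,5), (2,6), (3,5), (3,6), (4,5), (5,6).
3 (matching: (1,4), (2,6), (3,5); upper bound floor(n/2) = floor(6/2) = 3)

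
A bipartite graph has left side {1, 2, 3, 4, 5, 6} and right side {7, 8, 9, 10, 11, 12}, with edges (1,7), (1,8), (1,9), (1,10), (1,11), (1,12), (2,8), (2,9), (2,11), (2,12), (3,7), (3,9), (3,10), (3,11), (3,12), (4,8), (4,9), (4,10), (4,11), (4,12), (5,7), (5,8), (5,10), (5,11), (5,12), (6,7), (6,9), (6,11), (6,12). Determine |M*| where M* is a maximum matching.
6 (matching: (1,12), (2,11), (3,10), (4,9), (5,8), (6,7); upper bound min(|L|,|R|) = min(6,6) = 6)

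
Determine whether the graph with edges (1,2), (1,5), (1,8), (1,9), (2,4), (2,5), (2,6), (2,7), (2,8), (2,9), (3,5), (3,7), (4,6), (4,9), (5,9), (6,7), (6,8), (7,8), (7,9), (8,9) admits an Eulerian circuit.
No (4 vertices have odd degree: {2, 4, 7, 8}; Eulerian circuit requires 0)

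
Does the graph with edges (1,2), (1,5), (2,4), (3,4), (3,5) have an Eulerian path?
Yes — and in fact it has an Eulerian circuit (the graph is connected and all 5 vertices have even degree)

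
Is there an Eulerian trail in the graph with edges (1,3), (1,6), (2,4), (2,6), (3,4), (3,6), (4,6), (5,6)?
No (4 vertices have odd degree: {3, 4, 5, 6}; Eulerian path requires 0 or 2)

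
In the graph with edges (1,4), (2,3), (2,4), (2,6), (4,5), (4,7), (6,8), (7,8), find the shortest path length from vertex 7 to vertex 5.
2 (path: 7 -> 4 -> 5, 2 edges)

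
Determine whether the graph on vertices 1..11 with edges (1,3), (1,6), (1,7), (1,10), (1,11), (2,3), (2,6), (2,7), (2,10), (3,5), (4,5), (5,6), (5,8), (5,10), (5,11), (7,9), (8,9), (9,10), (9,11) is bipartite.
Yes. Partition: {1, 2, 5, 9}, {3, 4, 6, 7, 8, 10, 11}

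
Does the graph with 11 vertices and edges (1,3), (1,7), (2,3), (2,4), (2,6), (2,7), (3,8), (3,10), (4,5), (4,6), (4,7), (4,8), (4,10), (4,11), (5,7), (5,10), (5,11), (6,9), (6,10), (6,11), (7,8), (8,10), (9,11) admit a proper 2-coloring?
No (odd cycle of length 3: 4 -> 7 -> 8 -> 4)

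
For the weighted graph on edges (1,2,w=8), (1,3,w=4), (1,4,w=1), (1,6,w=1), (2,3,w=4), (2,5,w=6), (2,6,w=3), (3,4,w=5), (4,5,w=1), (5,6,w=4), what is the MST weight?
10 (MST edges: (1,3,w=4), (1,4,w=1), (1,6,w=1), (2,6,w=3), (4,5,w=1); sum of weights 4 + 1 + 1 + 3 + 1 = 10)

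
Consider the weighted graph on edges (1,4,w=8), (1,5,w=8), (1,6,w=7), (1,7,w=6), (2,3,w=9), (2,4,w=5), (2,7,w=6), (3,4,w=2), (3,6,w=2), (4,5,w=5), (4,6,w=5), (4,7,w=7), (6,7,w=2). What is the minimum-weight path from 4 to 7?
6 (path: 4 -> 3 -> 6 -> 7; weights 2 + 2 + 2 = 6)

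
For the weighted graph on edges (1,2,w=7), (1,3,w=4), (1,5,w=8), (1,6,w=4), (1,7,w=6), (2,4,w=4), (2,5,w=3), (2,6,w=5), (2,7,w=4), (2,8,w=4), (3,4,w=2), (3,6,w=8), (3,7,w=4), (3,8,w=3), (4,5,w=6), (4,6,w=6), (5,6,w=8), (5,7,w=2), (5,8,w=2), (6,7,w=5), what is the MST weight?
20 (MST edges: (1,3,w=4), (1,6,w=4), (2,5,w=3), (3,4,w=2), (3,8,w=3), (5,7,w=2), (5,8,w=2); sum of weights 4 + 4 + 3 + 2 + 3 + 2 + 2 = 20)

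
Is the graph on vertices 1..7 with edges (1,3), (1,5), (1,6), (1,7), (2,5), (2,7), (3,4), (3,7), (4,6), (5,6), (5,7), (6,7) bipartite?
No (odd cycle of length 3: 5 -> 1 -> 7 -> 5)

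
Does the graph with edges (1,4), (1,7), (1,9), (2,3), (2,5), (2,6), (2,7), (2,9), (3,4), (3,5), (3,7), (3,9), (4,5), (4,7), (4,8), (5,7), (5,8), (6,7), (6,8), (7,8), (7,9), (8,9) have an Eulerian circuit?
No (8 vertices have odd degree: {1, 2, 3, 4, 5, 6, 8, 9}; Eulerian circuit requires 0)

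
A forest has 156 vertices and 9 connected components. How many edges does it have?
147 (Each of the 9 component trees on V_i vertices has V_i - 1 edges; summing gives V - C = 156 - 9 = 147)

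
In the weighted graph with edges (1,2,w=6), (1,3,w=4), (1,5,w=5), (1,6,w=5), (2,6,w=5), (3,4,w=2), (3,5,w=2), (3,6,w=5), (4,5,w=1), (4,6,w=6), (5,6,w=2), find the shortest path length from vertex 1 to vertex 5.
5 (path: 1 -> 5; weights 5 = 5)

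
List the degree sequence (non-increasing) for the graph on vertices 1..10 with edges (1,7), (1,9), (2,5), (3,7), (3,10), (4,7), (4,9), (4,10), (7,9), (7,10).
[5, 3, 3, 3, 2, 2, 1, 1, 0, 0] (degrees: deg(1)=2, deg(2)=1, deg(3)=2, deg(4)=3, deg(5)=1, deg(6)=0, deg(7)=5, deg(8)=0, deg(9)=3, deg(10)=3)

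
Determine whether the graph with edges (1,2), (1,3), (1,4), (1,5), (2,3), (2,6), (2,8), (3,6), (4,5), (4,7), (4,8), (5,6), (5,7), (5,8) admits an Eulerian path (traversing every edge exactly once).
No (4 vertices have odd degree: {3, 5, 6, 8}; Eulerian path requires 0 or 2)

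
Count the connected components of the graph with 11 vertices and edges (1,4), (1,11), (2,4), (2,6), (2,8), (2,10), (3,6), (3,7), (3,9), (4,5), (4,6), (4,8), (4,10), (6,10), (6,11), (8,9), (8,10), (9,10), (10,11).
1 (components: {1, 2, 3, 4, 5, 6, 7, 8, 9, 10, 11})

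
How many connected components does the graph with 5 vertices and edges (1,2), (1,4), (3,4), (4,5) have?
1 (components: {1, 2, 3, 4, 5})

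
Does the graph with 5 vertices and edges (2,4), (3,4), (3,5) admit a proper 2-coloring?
Yes. Partition: {1, 2, 3}, {4, 5}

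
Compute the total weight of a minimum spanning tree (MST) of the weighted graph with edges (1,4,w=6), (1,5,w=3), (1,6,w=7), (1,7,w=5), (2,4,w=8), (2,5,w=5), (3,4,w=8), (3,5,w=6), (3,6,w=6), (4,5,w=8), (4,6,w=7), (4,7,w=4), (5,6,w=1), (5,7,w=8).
24 (MST edges: (1,5,w=3), (1,7,w=5), (2,5,w=5), (3,6,w=6), (4,7,w=4), (5,6,w=1); sum of weights 3 + 5 + 5 + 6 + 4 + 1 = 24)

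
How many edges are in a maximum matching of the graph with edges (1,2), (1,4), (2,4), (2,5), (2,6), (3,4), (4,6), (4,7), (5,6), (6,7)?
3 (matching: (2,5), (3,4), (6,7); upper bound floor(n/2) = floor(7/2) = 3)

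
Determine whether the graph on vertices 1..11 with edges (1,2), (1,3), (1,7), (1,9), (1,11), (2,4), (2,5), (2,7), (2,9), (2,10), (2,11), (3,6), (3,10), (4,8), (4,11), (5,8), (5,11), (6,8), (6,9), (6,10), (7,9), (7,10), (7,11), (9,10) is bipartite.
No (odd cycle of length 3: 2 -> 1 -> 9 -> 2)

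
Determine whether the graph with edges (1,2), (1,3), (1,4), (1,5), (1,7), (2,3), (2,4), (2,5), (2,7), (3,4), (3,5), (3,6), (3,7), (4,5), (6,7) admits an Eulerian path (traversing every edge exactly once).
Yes (the graph is connected and exactly 2 vertices have odd degree: {1, 2}; any Eulerian path must start and end at those)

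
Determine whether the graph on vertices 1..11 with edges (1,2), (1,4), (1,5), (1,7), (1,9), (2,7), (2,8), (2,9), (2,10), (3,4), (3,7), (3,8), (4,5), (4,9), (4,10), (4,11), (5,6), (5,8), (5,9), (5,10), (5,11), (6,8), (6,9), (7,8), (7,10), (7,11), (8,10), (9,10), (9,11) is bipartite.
No (odd cycle of length 3: 2 -> 1 -> 7 -> 2)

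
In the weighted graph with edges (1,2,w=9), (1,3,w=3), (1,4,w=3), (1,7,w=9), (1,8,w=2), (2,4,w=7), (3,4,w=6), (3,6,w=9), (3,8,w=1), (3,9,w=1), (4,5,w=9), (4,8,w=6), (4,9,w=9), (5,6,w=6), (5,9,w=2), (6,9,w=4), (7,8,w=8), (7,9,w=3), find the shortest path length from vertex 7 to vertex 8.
5 (path: 7 -> 9 -> 3 -> 8; weights 3 + 1 + 1 = 5)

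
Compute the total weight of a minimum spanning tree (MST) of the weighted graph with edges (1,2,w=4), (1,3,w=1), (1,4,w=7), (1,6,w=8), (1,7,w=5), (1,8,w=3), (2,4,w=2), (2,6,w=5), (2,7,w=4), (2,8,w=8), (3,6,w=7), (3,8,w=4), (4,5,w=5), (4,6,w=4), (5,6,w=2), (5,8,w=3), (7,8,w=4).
19 (MST edges: (1,2,w=4), (1,3,w=1), (1,8,w=3), (2,4,w=2), (2,7,w=4), (5,6,w=2), (5,8,w=3); sum of weights 4 + 1 + 3 + 2 + 4 + 2 + 3 = 19)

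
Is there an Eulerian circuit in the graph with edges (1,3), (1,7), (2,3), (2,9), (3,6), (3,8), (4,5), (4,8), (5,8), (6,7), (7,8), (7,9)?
Yes (the graph is connected and all 9 vertices have even degree)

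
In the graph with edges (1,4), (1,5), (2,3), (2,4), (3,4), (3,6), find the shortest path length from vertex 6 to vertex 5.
4 (path: 6 -> 3 -> 4 -> 1 -> 5, 4 edges)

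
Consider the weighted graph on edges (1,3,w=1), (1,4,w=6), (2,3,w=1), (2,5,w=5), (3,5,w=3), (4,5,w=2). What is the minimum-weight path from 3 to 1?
1 (path: 3 -> 1; weights 1 = 1)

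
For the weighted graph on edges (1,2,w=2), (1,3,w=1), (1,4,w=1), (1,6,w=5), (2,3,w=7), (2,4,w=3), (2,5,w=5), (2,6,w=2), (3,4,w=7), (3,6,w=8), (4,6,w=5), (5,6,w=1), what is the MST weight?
7 (MST edges: (1,2,w=2), (1,3,w=1), (1,4,w=1), (2,6,w=2), (5,6,w=1); sum of weights 2 + 1 + 1 + 2 + 1 = 7)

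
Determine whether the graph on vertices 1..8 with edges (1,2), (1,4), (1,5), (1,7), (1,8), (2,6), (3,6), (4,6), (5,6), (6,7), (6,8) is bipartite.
Yes. Partition: {1, 6}, {2, 3, 4, 5, 7, 8}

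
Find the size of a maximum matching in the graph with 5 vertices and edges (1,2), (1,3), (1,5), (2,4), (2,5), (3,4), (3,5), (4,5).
2 (matching: (1,3), (4,5); upper bound floor(n/2) = floor(5/2) = 2)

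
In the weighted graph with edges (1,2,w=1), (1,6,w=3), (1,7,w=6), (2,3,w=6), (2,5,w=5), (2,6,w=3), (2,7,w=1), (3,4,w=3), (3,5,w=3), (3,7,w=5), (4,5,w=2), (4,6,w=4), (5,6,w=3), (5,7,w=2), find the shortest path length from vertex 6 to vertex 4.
4 (path: 6 -> 4; weights 4 = 4)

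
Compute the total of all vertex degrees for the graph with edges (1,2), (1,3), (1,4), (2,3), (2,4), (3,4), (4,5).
14 (handshake: sum of degrees = 2|E| = 2 x 7 = 14)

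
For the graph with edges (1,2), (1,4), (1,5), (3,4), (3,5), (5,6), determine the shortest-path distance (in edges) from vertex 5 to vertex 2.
2 (path: 5 -> 1 -> 2, 2 edges)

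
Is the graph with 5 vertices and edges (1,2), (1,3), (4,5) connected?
No, it has 2 components: {1, 2, 3}, {4, 5}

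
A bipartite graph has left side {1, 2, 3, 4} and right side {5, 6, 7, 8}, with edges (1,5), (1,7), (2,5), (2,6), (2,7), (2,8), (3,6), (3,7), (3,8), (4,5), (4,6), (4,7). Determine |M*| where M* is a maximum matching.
4 (matching: (1,7), (2,8), (3,6), (4,5); upper bound min(|L|,|R|) = min(4,4) = 4)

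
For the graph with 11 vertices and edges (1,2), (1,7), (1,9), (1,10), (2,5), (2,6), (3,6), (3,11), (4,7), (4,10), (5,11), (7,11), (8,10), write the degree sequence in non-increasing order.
[4, 3, 3, 3, 3, 2, 2, 2, 2, 1, 1] (degrees: deg(1)=4, deg(2)=3, deg(3)=2, deg(4)=2, deg(5)=2, deg(6)=2, deg(7)=3, deg(8)=1, deg(9)=1, deg(10)=3, deg(11)=3)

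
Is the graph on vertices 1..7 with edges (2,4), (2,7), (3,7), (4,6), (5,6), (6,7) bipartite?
Yes. Partition: {1, 2, 3, 6}, {4, 5, 7}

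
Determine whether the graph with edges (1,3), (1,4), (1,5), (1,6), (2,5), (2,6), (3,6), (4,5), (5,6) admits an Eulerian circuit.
Yes (the graph is connected and all 6 vertices have even degree)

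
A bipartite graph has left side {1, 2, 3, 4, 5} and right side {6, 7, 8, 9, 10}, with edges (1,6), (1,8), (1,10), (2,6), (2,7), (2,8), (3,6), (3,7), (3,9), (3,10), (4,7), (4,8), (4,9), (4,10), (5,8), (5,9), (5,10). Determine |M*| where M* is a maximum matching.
5 (matching: (1,10), (2,8), (3,6), (4,7), (5,9); upper bound min(|L|,|R|) = min(5,5) = 5)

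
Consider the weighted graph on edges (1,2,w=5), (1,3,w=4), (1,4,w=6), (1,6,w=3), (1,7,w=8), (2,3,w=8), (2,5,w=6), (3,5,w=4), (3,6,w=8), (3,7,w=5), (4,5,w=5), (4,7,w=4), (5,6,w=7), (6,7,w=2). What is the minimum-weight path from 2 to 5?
6 (path: 2 -> 5; weights 6 = 6)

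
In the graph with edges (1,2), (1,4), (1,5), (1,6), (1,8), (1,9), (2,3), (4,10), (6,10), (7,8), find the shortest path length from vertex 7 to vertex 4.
3 (path: 7 -> 8 -> 1 -> 4, 3 edges)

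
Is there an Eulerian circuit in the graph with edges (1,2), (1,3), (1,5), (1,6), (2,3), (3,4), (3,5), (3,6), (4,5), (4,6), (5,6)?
No (2 vertices have odd degree: {3, 4}; Eulerian circuit requires 0)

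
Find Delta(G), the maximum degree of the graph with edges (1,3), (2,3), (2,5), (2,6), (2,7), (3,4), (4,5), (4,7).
4 (attained at vertex 2)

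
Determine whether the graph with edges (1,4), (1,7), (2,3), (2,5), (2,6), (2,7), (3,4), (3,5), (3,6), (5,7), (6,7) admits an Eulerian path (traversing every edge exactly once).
Yes (the graph is connected and exactly 2 vertices have odd degree: {5, 6}; any Eulerian path must start and end at those)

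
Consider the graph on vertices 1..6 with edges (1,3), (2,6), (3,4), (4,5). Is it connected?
No, it has 2 components: {1, 3, 4, 5}, {2, 6}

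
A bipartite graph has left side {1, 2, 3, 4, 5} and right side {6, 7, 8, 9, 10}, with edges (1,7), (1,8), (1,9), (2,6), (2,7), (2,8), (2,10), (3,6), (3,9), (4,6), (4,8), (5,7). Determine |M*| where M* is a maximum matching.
5 (matching: (1,9), (2,10), (3,6), (4,8), (5,7); upper bound min(|L|,|R|) = min(5,5) = 5)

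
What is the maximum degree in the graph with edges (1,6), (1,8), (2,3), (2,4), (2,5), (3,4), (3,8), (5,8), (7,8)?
4 (attained at vertex 8)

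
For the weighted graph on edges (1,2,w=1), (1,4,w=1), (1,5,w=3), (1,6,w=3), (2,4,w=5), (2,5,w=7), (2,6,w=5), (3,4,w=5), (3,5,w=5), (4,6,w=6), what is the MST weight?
13 (MST edges: (1,2,w=1), (1,4,w=1), (1,5,w=3), (1,6,w=3), (3,4,w=5); sum of weights 1 + 1 + 3 + 3 + 5 = 13)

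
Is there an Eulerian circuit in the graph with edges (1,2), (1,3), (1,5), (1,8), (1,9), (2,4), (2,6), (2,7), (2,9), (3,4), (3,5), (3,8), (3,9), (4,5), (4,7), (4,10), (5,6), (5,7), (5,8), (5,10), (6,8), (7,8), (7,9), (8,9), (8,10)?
No (10 vertices have odd degree: {1, 2, 3, 4, 5, 6, 7, 8, 9, 10}; Eulerian circuit requires 0)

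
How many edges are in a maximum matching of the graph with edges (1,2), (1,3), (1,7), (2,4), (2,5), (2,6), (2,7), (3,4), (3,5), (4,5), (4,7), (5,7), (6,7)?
3 (matching: (1,7), (2,6), (3,5); upper bound floor(n/2) = floor(7/2) = 3)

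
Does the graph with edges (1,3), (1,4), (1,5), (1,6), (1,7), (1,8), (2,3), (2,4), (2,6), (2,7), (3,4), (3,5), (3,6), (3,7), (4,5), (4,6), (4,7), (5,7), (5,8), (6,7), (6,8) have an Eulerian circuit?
No (2 vertices have odd degree: {5, 8}; Eulerian circuit requires 0)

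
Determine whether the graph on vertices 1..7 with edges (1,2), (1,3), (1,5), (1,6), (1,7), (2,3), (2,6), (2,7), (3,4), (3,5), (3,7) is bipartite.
No (odd cycle of length 3: 7 -> 1 -> 3 -> 7)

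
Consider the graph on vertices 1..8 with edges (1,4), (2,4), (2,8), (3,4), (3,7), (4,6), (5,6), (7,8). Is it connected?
Yes (BFS from 1 visits [1, 4, 2, 3, 6, 8, 7, 5] — all 8 vertices reached)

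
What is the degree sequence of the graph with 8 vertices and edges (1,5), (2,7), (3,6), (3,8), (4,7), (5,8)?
[2, 2, 2, 2, 1, 1, 1, 1] (degrees: deg(1)=1, deg(2)=1, deg(3)=2, deg(4)=1, deg(5)=2, deg(6)=1, deg(7)=2, deg(8)=2)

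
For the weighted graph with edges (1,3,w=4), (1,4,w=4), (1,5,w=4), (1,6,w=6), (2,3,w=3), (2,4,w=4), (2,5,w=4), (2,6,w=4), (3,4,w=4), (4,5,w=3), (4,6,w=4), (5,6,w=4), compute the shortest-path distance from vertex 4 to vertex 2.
4 (path: 4 -> 2; weights 4 = 4)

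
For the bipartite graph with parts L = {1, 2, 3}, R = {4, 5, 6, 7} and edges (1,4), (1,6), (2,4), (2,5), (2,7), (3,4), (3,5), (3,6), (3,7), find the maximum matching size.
3 (matching: (1,6), (2,7), (3,5); upper bound min(|L|,|R|) = min(3,4) = 3)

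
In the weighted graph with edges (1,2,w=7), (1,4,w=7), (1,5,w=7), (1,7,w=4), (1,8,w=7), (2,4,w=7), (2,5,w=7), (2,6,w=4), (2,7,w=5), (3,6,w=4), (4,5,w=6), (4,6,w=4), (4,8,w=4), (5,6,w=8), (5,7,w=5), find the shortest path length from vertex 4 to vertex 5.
6 (path: 4 -> 5; weights 6 = 6)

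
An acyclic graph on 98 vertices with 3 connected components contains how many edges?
95 (Each of the 3 component trees on V_i vertices has V_i - 1 edges; summing gives V - C = 98 - 3 = 95)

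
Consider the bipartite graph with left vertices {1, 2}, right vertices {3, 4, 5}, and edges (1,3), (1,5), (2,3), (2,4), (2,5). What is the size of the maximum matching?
2 (matching: (1,5), (2,4); upper bound min(|L|,|R|) = min(2,3) = 2)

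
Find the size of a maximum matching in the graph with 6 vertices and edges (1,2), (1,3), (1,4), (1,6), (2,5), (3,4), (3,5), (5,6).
3 (matching: (1,6), (2,5), (3,4); upper bound floor(n/2) = floor(6/2) = 3)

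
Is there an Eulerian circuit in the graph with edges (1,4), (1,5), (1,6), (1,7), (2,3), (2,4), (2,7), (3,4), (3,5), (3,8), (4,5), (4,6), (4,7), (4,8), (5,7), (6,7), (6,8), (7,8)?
No (2 vertices have odd degree: {2, 4}; Eulerian circuit requires 0)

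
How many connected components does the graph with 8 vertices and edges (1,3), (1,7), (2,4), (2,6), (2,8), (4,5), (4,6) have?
2 (components: {1, 3, 7}, {2, 4, 5, 6, 8})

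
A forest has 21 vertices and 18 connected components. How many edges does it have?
3 (Each of the 18 component trees on V_i vertices has V_i - 1 edges; summing gives V - C = 21 - 18 = 3)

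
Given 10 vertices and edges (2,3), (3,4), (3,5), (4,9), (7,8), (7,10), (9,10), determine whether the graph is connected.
No, it has 3 components: {1}, {2, 3, 4, 5, 7, 8, 9, 10}, {6}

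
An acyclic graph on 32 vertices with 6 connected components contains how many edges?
26 (Each of the 6 component trees on V_i vertices has V_i - 1 edges; summing gives V - C = 32 - 6 = 26)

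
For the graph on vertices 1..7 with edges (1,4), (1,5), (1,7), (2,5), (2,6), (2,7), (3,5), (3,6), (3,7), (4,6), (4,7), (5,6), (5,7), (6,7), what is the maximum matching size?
3 (matching: (1,5), (2,7), (3,6); upper bound floor(n/2) = floor(7/2) = 3)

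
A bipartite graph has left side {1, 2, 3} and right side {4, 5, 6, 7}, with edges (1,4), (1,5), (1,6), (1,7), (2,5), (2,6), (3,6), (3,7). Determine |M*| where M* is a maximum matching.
3 (matching: (1,7), (2,5), (3,6); upper bound min(|L|,|R|) = min(3,4) = 3)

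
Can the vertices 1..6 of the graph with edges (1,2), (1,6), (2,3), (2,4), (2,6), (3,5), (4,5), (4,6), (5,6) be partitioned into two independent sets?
No (odd cycle of length 3: 6 -> 1 -> 2 -> 6)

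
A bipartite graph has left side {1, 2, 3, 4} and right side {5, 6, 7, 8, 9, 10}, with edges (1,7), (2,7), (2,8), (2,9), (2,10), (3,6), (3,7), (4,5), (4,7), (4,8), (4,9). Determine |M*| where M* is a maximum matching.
4 (matching: (1,7), (2,10), (3,6), (4,9); upper bound min(|L|,|R|) = min(4,6) = 4)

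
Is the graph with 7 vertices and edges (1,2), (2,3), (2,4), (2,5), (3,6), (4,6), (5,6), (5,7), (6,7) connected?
Yes (BFS from 1 visits [1, 2, 3, 4, 5, 6, 7] — all 7 vertices reached)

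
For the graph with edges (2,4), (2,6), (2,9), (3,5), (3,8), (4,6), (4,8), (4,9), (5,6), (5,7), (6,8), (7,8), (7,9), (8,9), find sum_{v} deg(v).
28 (handshake: sum of degrees = 2|E| = 2 x 14 = 28)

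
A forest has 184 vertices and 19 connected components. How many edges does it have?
165 (Each of the 19 component trees on V_i vertices has V_i - 1 edges; summing gives V - C = 184 - 19 = 165)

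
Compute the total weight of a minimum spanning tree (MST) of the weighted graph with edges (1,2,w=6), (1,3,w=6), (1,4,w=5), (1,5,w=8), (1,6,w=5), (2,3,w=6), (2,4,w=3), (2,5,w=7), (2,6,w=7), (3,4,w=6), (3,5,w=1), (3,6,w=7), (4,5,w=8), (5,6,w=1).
15 (MST edges: (1,4,w=5), (1,6,w=5), (2,4,w=3), (3,5,w=1), (5,6,w=1); sum of weights 5 + 5 + 3 + 1 + 1 = 15)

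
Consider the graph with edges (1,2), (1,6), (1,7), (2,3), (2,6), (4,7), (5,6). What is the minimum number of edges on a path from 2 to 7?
2 (path: 2 -> 1 -> 7, 2 edges)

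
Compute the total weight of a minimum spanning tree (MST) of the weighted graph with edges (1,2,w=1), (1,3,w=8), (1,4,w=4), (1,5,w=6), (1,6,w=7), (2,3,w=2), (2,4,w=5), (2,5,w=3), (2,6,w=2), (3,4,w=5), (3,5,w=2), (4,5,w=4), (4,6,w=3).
10 (MST edges: (1,2,w=1), (2,3,w=2), (2,6,w=2), (3,5,w=2), (4,6,w=3); sum of weights 1 + 2 + 2 + 2 + 3 = 10)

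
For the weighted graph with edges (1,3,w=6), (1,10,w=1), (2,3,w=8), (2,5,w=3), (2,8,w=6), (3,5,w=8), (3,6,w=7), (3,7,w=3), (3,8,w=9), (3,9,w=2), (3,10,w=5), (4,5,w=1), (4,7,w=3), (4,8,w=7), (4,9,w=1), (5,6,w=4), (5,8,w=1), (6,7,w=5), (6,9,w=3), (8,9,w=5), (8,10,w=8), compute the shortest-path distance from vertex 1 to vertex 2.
13 (path: 1 -> 10 -> 8 -> 5 -> 2; weights 1 + 8 + 1 + 3 = 13)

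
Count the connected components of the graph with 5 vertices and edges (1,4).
4 (components: {1, 4}, {2}, {3}, {5})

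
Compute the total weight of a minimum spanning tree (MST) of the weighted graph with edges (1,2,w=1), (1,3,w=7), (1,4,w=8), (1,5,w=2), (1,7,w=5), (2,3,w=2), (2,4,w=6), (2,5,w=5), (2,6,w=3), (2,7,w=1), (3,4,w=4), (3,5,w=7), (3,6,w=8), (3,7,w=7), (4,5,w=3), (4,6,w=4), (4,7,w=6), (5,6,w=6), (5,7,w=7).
12 (MST edges: (1,2,w=1), (1,5,w=2), (2,3,w=2), (2,6,w=3), (2,7,w=1), (4,5,w=3); sum of weights 1 + 2 + 2 + 3 + 1 + 3 = 12)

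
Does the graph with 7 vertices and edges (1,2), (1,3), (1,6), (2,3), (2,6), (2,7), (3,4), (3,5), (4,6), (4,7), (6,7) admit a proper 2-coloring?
No (odd cycle of length 3: 2 -> 1 -> 6 -> 2)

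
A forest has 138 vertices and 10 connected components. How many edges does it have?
128 (Each of the 10 component trees on V_i vertices has V_i - 1 edges; summing gives V - C = 138 - 10 = 128)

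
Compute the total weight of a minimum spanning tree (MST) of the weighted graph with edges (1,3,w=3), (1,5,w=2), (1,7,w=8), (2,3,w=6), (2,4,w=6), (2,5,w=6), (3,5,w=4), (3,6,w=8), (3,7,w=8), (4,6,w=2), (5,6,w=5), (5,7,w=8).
26 (MST edges: (1,3,w=3), (1,5,w=2), (1,7,w=8), (2,5,w=6), (4,6,w=2), (5,6,w=5); sum of weights 3 + 2 + 8 + 6 + 2 + 5 = 26)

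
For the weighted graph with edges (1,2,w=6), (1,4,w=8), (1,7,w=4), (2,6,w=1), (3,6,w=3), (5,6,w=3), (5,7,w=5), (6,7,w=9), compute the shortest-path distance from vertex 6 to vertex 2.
1 (path: 6 -> 2; weights 1 = 1)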